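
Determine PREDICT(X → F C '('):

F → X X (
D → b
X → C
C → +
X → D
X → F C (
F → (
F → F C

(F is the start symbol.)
PREDICT(X → F C '(') = (FIRST(RHS) \ {ε}) ∪ (FOLLOW(X) if ε ∈ FIRST(RHS), i.e. RHS ⇒* ε)
FIRST(F) = { '(', '+', 'b' }
FIRST(F C '(') = { '(', '+', 'b' }
ε ∉ FIRST(F C '('), so FOLLOW(X) is not added.
PREDICT(X → F C '(') = { '(', '+', 'b' }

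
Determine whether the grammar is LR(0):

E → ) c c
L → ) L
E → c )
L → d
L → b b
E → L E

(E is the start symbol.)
Augment with E' → E and build the canonical LR(0) collection (I0 = CLOSURE({[E' → . E]}), then GOTO on every symbol after a dot until no new states appear). It has 14 states:
  I0: { [E → . ) c c], [E → . L E], [E → . c )], [E' → . E], [L → . ) L], [L → . b b], [L → . d] }  — shift
  I1: { [E → ) . c c], [L → ) . L], [L → . ) L], [L → . b b], [L → . d] }  — shift
  I2: { [E' → E .] }  — accept
  I3: { [E → . ) c c], [E → . L E], [E → . c )], [E → L . E], [L → . ) L], [L → . b b], [L → . d] }  — shift
  I4: { [L → b . b] }  — shift
  I5: { [E → c . )] }  — shift
  I6: { [L → d .] }  — reduce
  I7: { [E → c ) .] }  — reduce
  I8: { [L → b b .] }  — reduce
  I9: { [E → L E .] }  — reduce
  I10: { [L → ) . L], [L → . ) L], [L → . b b], [L → . d] }  — shift
  I11: { [L → ) L .] }  — reduce
  I12: { [E → ) c . c] }  — shift
  I13: { [E → ) c c .] }  — reduce

Every state is either a pure shift/goto state or contains exactly one complete item and nothing to shift — no conflicts. The grammar is LR(0).

Answer: Yes, the grammar is LR(0)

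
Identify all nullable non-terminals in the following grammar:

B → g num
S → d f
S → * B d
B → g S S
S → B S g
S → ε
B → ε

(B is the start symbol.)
ε-productions: S → ε, B → ε
So S, B are immediately nullable.
Every non-terminal is now nullable.
Nullable = { 'B', 'S' }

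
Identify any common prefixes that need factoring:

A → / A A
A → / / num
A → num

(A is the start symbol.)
Yes, A has productions with common prefix '/'

Left-factoring is needed when two productions for the same non-terminal
share a common prefix on the right-hand side.

Productions for A:
  A → / A A
  A → / / num
  A → num

Found common prefix '/' in productions for A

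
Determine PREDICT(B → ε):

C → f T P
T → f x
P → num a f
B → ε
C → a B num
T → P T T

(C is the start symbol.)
{ 'num' }

PREDICT(B → ε) = (FIRST(RHS) \ {ε}) ∪ (FOLLOW(B) if ε ∈ FIRST(RHS), i.e. RHS ⇒* ε)
The right-hand side is ε (FIRST(ε) = { ε }), so the predict set is FOLLOW(B) = { 'num' }
PREDICT(B → ε) = { 'num' }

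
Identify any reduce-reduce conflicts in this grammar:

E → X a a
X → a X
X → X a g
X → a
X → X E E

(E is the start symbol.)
Augment with E' → E and build the canonical LR(0) collection (I0 = CLOSURE({[E' → . E]}), then GOTO on every symbol after a dot until no new states appear). It has 11 states:
  I0: { [E → . X a a], [E' → . E], [X → . X E E], [X → . X a g], [X → . a X], [X → . a] }  — shift
  I1: { [E' → E .] }  — accept
  I2: { [E → . X a a], [E → X . a a], [X → . X E E], [X → . X a g], [X → . a X], [X → . a], [X → X . E E], [X → X . a g] }  — shift
  I3: { [X → . X E E], [X → . X a g], [X → . a X], [X → . a], [X → a . X], [X → a .] }  — shift, reduce
  I4: { [E → . X a a], [X → . X E E], [X → . X a g], [X → . a X], [X → . a], [X → X . E E], [X → X . a g], [X → a X .] }  — shift, reduce
  I5: { [E → . X a a], [X → . X E E], [X → . X a g], [X → . a X], [X → . a], [X → X E . E] }  — shift
  I6: { [X → . X E E], [X → . X a g], [X → . a X], [X → . a], [X → X a . g], [X → a . X], [X → a .] }  — shift, reduce
  I7: { [X → X a g .] }  — reduce
  I8: { [X → X E E .] }  — reduce
  I9: { [E → X a . a], [X → . X E E], [X → . X a g], [X → . a X], [X → . a], [X → X a . g], [X → a . X], [X → a .] }  — shift, reduce
  I10: { [E → X a a .], [X → . X E E], [X → . X a g], [X → . a X], [X → . a], [X → a . X], [X → a .] }  — shift, 2 reduces

I10 contains complete items [E → X a a .], [X → a .] — reduce-reduce conflict.

Answer: Yes — I10: [E → X a a .] vs [X → a .]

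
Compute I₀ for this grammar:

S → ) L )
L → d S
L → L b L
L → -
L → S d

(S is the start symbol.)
First, augment the grammar with S' → S
I₀ = CLOSURE({ [S' → . S] }):
  [S' → . S] has the dot before S: add [S → . ) L )]
No further items can be added.

I₀ = { [S → . ) L )], [S' → . S] }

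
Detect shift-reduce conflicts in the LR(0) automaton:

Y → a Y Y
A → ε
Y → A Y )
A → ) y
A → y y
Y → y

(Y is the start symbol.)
Augment with Y' → Y and build the canonical LR(0) collection (I0 = CLOSURE({[Y' → . Y]}), then GOTO on every symbol after a dot until no new states appear). It has 12 states:
  I0: { [A → . ) y], [A → . y y], [A → .], [Y → . A Y )], [Y → . a Y Y], [Y → . y], [Y' → . Y] }  — shift, reduce
  I1: { [A → ) . y] }  — shift
  I2: { [A → . ) y], [A → . y y], [A → .], [Y → . A Y )], [Y → . a Y Y], [Y → . y], [Y → A . Y )] }  — shift, reduce
  I3: { [Y' → Y .] }  — accept
  I4: { [A → . ) y], [A → . y y], [A → .], [Y → . A Y )], [Y → . a Y Y], [Y → . y], [Y → a . Y Y] }  — shift, reduce
  I5: { [A → y . y], [Y → y .] }  — shift, reduce
  I6: { [A → y y .] }  — reduce
  I7: { [A → . ) y], [A → . y y], [A → .], [Y → . A Y )], [Y → . a Y Y], [Y → . y], [Y → a Y . Y] }  — shift, reduce
  I8: { [Y → a Y Y .] }  — reduce
  I9: { [Y → A Y . )] }  — shift
  I10: { [Y → A Y ) .] }  — reduce
  I11: { [A → ) y .] }  — reduce

I0 contains reduce item [A → .] and shift items [A → . ) y], [A → . y y], [Y → . a Y Y], [Y → . y] — shift-reduce conflict.
I2 contains reduce item [A → .] and shift items [A → . ) y], [A → . y y], [Y → . a Y Y], [Y → . y] — shift-reduce conflict.
I4 contains reduce item [A → .] and shift items [A → . ) y], [A → . y y], [Y → . a Y Y], [Y → . y] — shift-reduce conflict.
I5 contains reduce item [Y → y .] and shift item [A → y . y] — shift-reduce conflict.
I7 contains reduce item [A → .] and shift items [A → . ) y], [A → . y y], [Y → . a Y Y], [Y → . y] — shift-reduce conflict.

Answer: Yes — I0: [A → .] vs [A → . ) y]; I2: [A → .] vs [A → . ) y]; I4: [A → .] vs [A → . ) y]; I5: [Y → y .] vs [A → y . y]; I7: [A → .] vs [A → . ) y]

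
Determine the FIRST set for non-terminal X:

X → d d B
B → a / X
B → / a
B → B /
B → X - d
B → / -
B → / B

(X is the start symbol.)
{ 'd' }

From X → d d B:
  - d is a terminal: add 'd' and stop

Collecting: FIRST(X) = { 'd' }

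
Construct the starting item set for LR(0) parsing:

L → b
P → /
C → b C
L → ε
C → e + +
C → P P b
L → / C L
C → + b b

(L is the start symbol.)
{ [L → . / C L], [L → . b], [L → .], [L' → . L] }

First, augment the grammar with L' → L
I₀ = CLOSURE({ [L' → . L] }):
  [L' → . L] has the dot before L: add [L → . b], [L → .], [L → . / C L]
No further items can be added.

I₀ = { [L → . / C L], [L → . b], [L → .], [L' → . L] }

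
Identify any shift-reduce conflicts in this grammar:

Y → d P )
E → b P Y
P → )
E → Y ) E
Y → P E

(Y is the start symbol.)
Augment with Y' → Y and build the canonical LR(0) collection (I0 = CLOSURE({[Y' → . Y]}), then GOTO on every symbol after a dot until no new states appear). It has 14 states:
  I0: { [P → . )], [Y → . P E], [Y → . d P )], [Y' → . Y] }  — shift
  I1: { [P → ) .] }  — reduce
  I2: { [E → . Y ) E], [E → . b P Y], [P → . )], [Y → . P E], [Y → . d P )], [Y → P . E] }  — shift
  I3: { [Y' → Y .] }  — accept
  I4: { [P → . )], [Y → d . P )] }  — shift
  I5: { [Y → d P . )] }  — shift
  I6: { [Y → d P ) .] }  — reduce
  I7: { [Y → P E .] }  — reduce
  I8: { [E → Y . ) E] }  — shift
  I9: { [E → b . P Y], [P → . )] }  — shift
  I10: { [E → b P . Y], [P → . )], [Y → . P E], [Y → . d P )] }  — shift
  I11: { [E → b P Y .] }  — reduce
  I12: { [E → . Y ) E], [E → . b P Y], [E → Y ) . E], [P → . )], [Y → . P E], [Y → . d P )] }  — shift
  I13: { [E → Y ) E .] }  — reduce

No state contains both a complete item and a shift item.

Answer: No shift-reduce conflicts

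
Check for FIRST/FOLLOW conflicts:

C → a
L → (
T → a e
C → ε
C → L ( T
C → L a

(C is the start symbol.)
No FIRST/FOLLOW conflicts.

Nullable non-terminals: C.
FIRST sets used below: FIRST(L) = { '(' }

C: nullable alternative(s) C → ε; FOLLOW(C) = { $ }
  C → a: FIRST \ {ε} = { 'a' } — disjoint from FOLLOW(C)
  C → ε: FIRST \ {ε} = { } — this is the only nullable alternative, skip
  C → L ( T: FIRST \ {ε} = { '(' } — disjoint from FOLLOW(C)
  C → L a: FIRST \ {ε} = { '(' } — disjoint from FOLLOW(C)

L, T have no nullable alternative, so no FIRST/FOLLOW check is needed there.

No FIRST/FOLLOW conflicts found.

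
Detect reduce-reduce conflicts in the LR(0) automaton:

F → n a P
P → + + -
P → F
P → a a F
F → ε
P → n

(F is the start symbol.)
No reduce-reduce conflicts

A reduce-reduce conflict occurs when an LR(0) state has two complete items [A → α .] and [B → β .] — both call for a reduction, and with no lookahead the parser cannot choose between them.

Augment with F' → F and build the canonical LR(0) collection (I0 = CLOSURE({[F' → . F]}), then GOTO on every symbol after a dot until no new states appear). It has 13 states:
  I0: { [F → . n a P], [F → .], [F' → . F] }  — shift, reduce
  I1: { [F' → F .] }  — accept
  I2: { [F → n . a P] }  — shift
  I3: { [F → . n a P], [F → .], [F → n a . P], [P → . + + -], [P → . F], [P → . a a F], [P → . n] }  — shift, reduce
  I4: { [P → + . + -] }  — shift
  I5: { [P → F .] }  — reduce
  I6: { [F → n a P .] }  — reduce
  I7: { [P → a . a F] }  — shift
  I8: { [F → n . a P], [P → n .] }  — shift, reduce
  I9: { [F → . n a P], [F → .], [P → a a . F] }  — shift, reduce
  I10: { [P → a a F .] }  — reduce
  I11: { [P → + + . -] }  — shift
  I12: { [P → + + - .] }  — reduce

No state contains more than one complete item.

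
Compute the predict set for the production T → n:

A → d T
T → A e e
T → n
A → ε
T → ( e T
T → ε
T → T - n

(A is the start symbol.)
{ 'n' }

PREDICT(T → n) = (FIRST(RHS) \ {ε}) ∪ (FOLLOW(T) if ε ∈ FIRST(RHS), i.e. RHS ⇒* ε)
FIRST(n) = { 'n' }
ε ∉ FIRST(n), so FOLLOW(T) is not added.
PREDICT(T → n) = { 'n' }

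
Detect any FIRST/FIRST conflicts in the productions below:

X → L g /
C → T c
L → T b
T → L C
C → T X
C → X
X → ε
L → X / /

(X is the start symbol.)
A FIRST/FIRST conflict occurs when two productions N → α and N → β for the same non-terminal have FIRST(α) ∩ FIRST(β) ≠ ∅ (with ε ∈ FIRST of a nullable right-hand side, so two nullable alternatives also conflict).

FIRST sets of the non-terminals at (or reachable through a nullable prefix from) the front of some alternative:
  FIRST(L) = { '/' }
  FIRST(T) = { '/' }
  FIRST(X) = { '/', ε }

Productions for X:
  X → L g /: FIRST = { '/' }
  X → ε: FIRST = { ε }
Productions for C:
  C → T c: FIRST = { '/' }
  C → T X: FIRST = { '/' }
  C → X: FIRST = { '/', ε }
Productions for L:
  L → T b: FIRST = { '/' }
  L → X / /: FIRST = { '/' }
T has only one production, so no FIRST/FIRST conflict is possible there.

Conflict for C: C → T c and C → T X
  Overlap: { '/' }
Conflict for C: C → T c and C → X
  Overlap: { '/' }
Conflict for C: C → T X and C → X
  Overlap: { '/' }
Conflict for L: L → T b and L → X / /
  Overlap: { '/' }

Answer: Yes. C → T c / C → T X on { '/' }; C → T c / C → X on { '/' }; C → T X / C → X on { '/' }; L → T b / L → X '/' '/' on { '/' }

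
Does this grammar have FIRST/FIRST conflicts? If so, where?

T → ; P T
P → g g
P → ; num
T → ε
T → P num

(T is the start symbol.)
FIRST sets of the non-terminals at (or reachable through a nullable prefix from) the front of some alternative:
  FIRST(P) = { ';', 'g' }

Productions for T:
  T → ; P T: FIRST = { ';' }
  T → ε: FIRST = { ε }
  T → P num: FIRST = { ';', 'g' }
Productions for P:
  P → g g: FIRST = { 'g' }
  P → ; num: FIRST = { ';' }

Conflict for T: T → ; P T and T → P num
  Overlap: { ';' }

Answer: Yes. T → ';' P T / T → P num on { ';' }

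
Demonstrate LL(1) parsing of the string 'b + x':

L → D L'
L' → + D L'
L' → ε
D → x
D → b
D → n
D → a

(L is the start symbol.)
LL(1) parsing maintains a stack (initially the start symbol over $) and the input. At each step: if the stack top is a terminal, match it against the current input token; if it is a non-terminal N, replace it with the RHS of M[N, lookahead] (the unique production whose predict set contains the lookahead).

Stack is shown with the top on the left.

Stack     Input    Action
-------------------------
L $       b + x $  output L → D L'
D L' $    b + x $  output D → b
b L' $    b + x $  match 'b'
L' $      + x $    output L' → + D L'
+ D L' $  + x $    match '+'
D L' $    x $      output D → x
x L' $    x $      match 'x'
L' $      $        output L' → ε
$         $        accept

The string is accepted.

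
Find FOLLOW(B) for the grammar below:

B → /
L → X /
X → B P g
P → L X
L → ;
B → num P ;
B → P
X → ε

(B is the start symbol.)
To compute FOLLOW(B), find every occurrence of B on a right-hand side N → α B β: add FIRST(β) \ {ε}, and if β is empty or nullable also add FOLLOW(N). Iterate to a fixed point.

B is the start symbol, so $ ∈ FOLLOW(B).
In X → B P g: B is followed by P g, add FIRST(P g) \ {ε} = { '/', ';', 'num' }

Taking the union: FOLLOW(B) = { $, '/', ';', 'num' }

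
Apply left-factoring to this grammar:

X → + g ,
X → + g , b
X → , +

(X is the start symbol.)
X → + g , X'
X' → ε
X' → b
X → , +

Left-factoring transforms A → αβ₁ | αβ₂ into A → αA' and A' → β₁ | β₂
(α is the longest common prefix among the alternatives). Repeat until
no nonterminal has two alternatives with a common prefix.

Round 1: X has alternatives sharing prefix '+ g ,'. Introduce X': X → + g , X'
  Add: X' → ε
  Add: X' → b

No remaining common prefixes — done.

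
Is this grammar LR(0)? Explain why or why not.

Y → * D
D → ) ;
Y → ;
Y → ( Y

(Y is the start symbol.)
Yes, the grammar is LR(0)

Augment with Y' → Y and build the canonical LR(0) collection (I0 = CLOSURE({[Y' → . Y]}), then GOTO on every symbol after a dot until no new states appear). It has 9 states:
  I0: { [Y → . ( Y], [Y → . * D], [Y → . ;], [Y' → . Y] }  — shift
  I1: { [Y → ( . Y], [Y → . ( Y], [Y → . * D], [Y → . ;] }  — shift
  I2: { [D → . ) ;], [Y → * . D] }  — shift
  I3: { [Y → ; .] }  — reduce
  I4: { [Y' → Y .] }  — accept
  I5: { [D → ) . ;] }  — shift
  I6: { [Y → * D .] }  — reduce
  I7: { [D → ) ; .] }  — reduce
  I8: { [Y → ( Y .] }  — reduce

Every state is either a pure shift/goto state or contains exactly one complete item and nothing to shift — no conflicts. The grammar is LR(0).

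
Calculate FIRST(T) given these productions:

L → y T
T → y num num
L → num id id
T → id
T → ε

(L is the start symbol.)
{ 'id', 'y', ε }

To compute FIRST(T), examine every production with T on the left-hand side, reading each right-hand side left to right until a non-nullable symbol is reached.

From T → y num num:
  - y is a terminal: add 'y' and stop
From T → id:
  - id is a terminal: add 'id' and stop
From T → ε:
  - ε-production, so ε ∈ FIRST(T)

Collecting: FIRST(T) = { 'id', 'y', ε }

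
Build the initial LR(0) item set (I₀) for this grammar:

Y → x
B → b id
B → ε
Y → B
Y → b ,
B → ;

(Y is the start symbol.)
{ [B → . ;], [B → . b id], [B → .], [Y → . B], [Y → . b ,], [Y → . x], [Y' → . Y] }

First, augment the grammar with Y' → Y
I₀ = CLOSURE({ [Y' → . Y] }):
  [Y' → . Y] has the dot before Y: add [Y → . x], [Y → . B], [Y → . b ,]
  [Y → . B] has the dot before B: add [B → . b id], [B → .], [B → . ;]
No further items can be added.

I₀ = { [B → . ;], [B → . b id], [B → .], [Y → . B], [Y → . b ,], [Y → . x], [Y' → . Y] }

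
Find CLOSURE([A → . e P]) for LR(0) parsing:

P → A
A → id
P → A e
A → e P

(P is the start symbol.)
To compute CLOSURE, for each item [A → α.Bβ] where B is a non-terminal, add [B → .γ] for all productions B → γ; repeat for the newly added items until nothing changes.

Start with: [A → . e P]
The dot precedes the terminal e, so nothing is added.

CLOSURE = { [A → . e P] }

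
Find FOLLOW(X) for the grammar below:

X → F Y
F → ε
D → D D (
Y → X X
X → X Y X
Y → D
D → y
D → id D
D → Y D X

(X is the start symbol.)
To compute FOLLOW(X), find every occurrence of X on a right-hand side N → α X β: add FIRST(β) \ {ε}, and if β is empty or nullable also add FOLLOW(N). Iterate to a fixed point.

X is the start symbol, so $ ∈ FOLLOW(X).
In Y → X X: X is followed by X, add FIRST(X) \ {ε} = { 'id', 'y' }
In Y → X X: X is at the end, add FOLLOW(Y)
In X → X Y X: X is followed by Y X, add FIRST(Y X) \ {ε} = { 'id', 'y' }
In X → X Y X: X is at the end; this adds FOLLOW(X) to itself — nothing new
In D → Y D X: X is at the end, add FOLLOW(D)

The FOLLOW sets referred to above (computed the same way, to a fixed point):
  FOLLOW(Y) = { $, '(', 'id', 'y' }
  FOLLOW(D) = { $, '(', 'id', 'y' }

Taking the union: FOLLOW(X) = { $, '(', 'id', 'y' }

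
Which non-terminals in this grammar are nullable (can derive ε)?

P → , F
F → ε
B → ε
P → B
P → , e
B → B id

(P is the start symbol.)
A non-terminal is nullable if it can derive ε (the empty string): either it has an ε-production, or it has a production whose right-hand side consists entirely of nullable non-terminals.

ε-productions: F → ε, B → ε
So F, B are immediately nullable.
P → B: every symbol on the right is nullable, so P is nullable too.
Every non-terminal is now nullable.
Nullable = { 'B', 'F', 'P' }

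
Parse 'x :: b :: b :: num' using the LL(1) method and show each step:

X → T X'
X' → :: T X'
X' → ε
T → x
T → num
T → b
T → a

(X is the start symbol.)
Stack is shown with the top on the left.

Stack      Input                 Action
---------------------------------------
X $        x :: b :: b :: num $  output X → T X'
T X' $     x :: b :: b :: num $  output T → x
x X' $     x :: b :: b :: num $  match 'x'
X' $       :: b :: b :: num $    output X' → :: T X'
:: T X' $  :: b :: b :: num $    match '::'
T X' $     b :: b :: num $       output T → b
b X' $     b :: b :: num $       match 'b'
X' $       :: b :: num $         output X' → :: T X'
:: T X' $  :: b :: num $         match '::'
T X' $     b :: num $            output T → b
b X' $     b :: num $            match 'b'
X' $       :: num $              output X' → :: T X'
:: T X' $  :: num $              match '::'
T X' $     num $                 output T → num
num X' $   num $                 match 'num'
X' $       $                     output X' → ε
$          $                     accept

The string is accepted.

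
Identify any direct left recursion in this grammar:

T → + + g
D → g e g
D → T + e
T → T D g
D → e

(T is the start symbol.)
T → + + g: starts with '+'
D → g e g: starts with g
D → T + e: starts with T
T → T D g: LEFT RECURSIVE (starts with T)
D → e: starts with e

The grammar has direct left recursion on: T.

Answer: Yes, T is left-recursive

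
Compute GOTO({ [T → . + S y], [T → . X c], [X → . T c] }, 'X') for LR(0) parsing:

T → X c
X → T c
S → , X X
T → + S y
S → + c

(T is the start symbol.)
{ [T → X . c] }

GOTO(I, 'X') = CLOSURE({ [A → αX.β] : [A → α.Xβ] ∈ I, X = 'X' })

Items with dot before 'X', with the dot advanced:
  [T → . X c] → [T → X . c]
Closure adds nothing (no advanced item has the dot before a non-terminal).

GOTO = { [T → X . c] }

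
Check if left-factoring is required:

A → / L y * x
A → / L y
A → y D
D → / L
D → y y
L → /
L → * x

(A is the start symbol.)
Left-factoring is needed when two productions for the same non-terminal
share a common prefix on the right-hand side.

Productions for A:
  A → / L y * x
  A → / L y
  A → y D
Productions for D:
  D → / L
  D → y y
Productions for L:
  L → /
  L → * x

Found common prefix '/ L y' in productions for A

Answer: Yes, A has productions with common prefix '/ L y'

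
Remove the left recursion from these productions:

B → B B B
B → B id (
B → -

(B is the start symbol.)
B → - B'
B' → B B B'
B' → id ( B'
B' → ε

B is directly left-recursive. The standard transformation for
  A → A α₁ | ... | A α_m | β₁ | ... | β_n
is
  A  → β₁ A' | ... | β_n A'
  A' → α₁ A' | ... | α_m A' | ε

B → - becomes B → - B'
B → B B B becomes B' → B B B'
B → B id ( becomes B' → id ( B'
Add B' → ε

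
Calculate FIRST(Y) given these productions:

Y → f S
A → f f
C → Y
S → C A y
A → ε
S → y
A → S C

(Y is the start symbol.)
From Y → f S:
  - f is a terminal: add 'f' and stop

Collecting: FIRST(Y) = { 'f' }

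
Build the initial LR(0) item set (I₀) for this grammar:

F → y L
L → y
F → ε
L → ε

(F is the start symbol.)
First, augment the grammar with F' → F
I₀ = CLOSURE({ [F' → . F] }):
  [F' → . F] has the dot before F: add [F → . y L], [F → .]
No further items can be added.

I₀ = { [F → . y L], [F → .], [F' → . F] }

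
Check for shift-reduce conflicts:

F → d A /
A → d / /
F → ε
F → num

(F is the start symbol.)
Yes — I0: [F → .] vs [F → . d A /]

A shift-reduce conflict occurs when an LR(0) state has both:
  - a complete (reduce) item [A → α .] (dot at the end), and
  - a shift item [B → β . c γ] (dot before a terminal).

Augment with F' → F and build the canonical LR(0) collection (I0 = CLOSURE({[F' → . F]}), then GOTO on every symbol after a dot until no new states appear). It has 9 states:
  I0: { [F → . d A /], [F → . num], [F → .], [F' → . F] }  — shift, reduce
  I1: { [F' → F .] }  — accept
  I2: { [A → . d / /], [F → d . A /] }  — shift
  I3: { [F → num .] }  — reduce
  I4: { [F → d A . /] }  — shift
  I5: { [A → d . / /] }  — shift
  I6: { [A → d / . /] }  — shift
  I7: { [A → d / / .] }  — reduce
  I8: { [F → d A / .] }  — reduce

I0 contains reduce item [F → .] and shift items [F → . d A /], [F → . num] — shift-reduce conflict.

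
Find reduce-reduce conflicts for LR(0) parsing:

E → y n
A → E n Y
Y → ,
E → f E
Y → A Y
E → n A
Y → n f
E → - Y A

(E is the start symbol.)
A reduce-reduce conflict occurs when an LR(0) state has two complete items [A → α .] and [B → β .] — both call for a reduction, and with no lookahead the parser cannot choose between them.

Augment with E' → E and build the canonical LR(0) collection (I0 = CLOSURE({[E' → . E]}), then GOTO on every symbol after a dot until no new states appear). It has 19 states:
  I0: { [E → . - Y A], [E → . f E], [E → . n A], [E → . y n], [E' → . E] }  — shift
  I1: { [A → . E n Y], [E → - . Y A], [E → . - Y A], [E → . f E], [E → . n A], [E → . y n], [Y → . ,], [Y → . A Y], [Y → . n f] }  — shift
  I2: { [E' → E .] }  — accept
  I3: { [E → . - Y A], [E → . f E], [E → . n A], [E → . y n], [E → f . E] }  — shift
  I4: { [A → . E n Y], [E → . - Y A], [E → . f E], [E → . n A], [E → . y n], [E → n . A] }  — shift
  I5: { [E → y . n] }  — shift
  I6: { [E → y n .] }  — reduce
  I7: { [E → n A .] }  — reduce
  I8: { [A → E . n Y] }  — shift
  I9: { [A → . E n Y], [A → E n . Y], [E → . - Y A], [E → . f E], [E → . n A], [E → . y n], [Y → . ,], [Y → . A Y], [Y → . n f] }  — shift
  I10: { [Y → , .] }  — reduce
  I11: { [A → . E n Y], [E → . - Y A], [E → . f E], [E → . n A], [E → . y n], [Y → . ,], [Y → . A Y], [Y → . n f], [Y → A . Y] }  — shift
  I12: { [A → E n Y .] }  — reduce
  I13: { [A → . E n Y], [E → . - Y A], [E → . f E], [E → . n A], [E → . y n], [E → n . A], [Y → n . f] }  — shift
  I14: { [E → . - Y A], [E → . f E], [E → . n A], [E → . y n], [E → f . E], [Y → n f .] }  — shift, reduce
  I15: { [E → f E .] }  — reduce
  I16: { [Y → A Y .] }  — reduce
  I17: { [A → . E n Y], [E → - Y . A], [E → . - Y A], [E → . f E], [E → . n A], [E → . y n] }  — shift
  I18: { [E → - Y A .] }  — reduce

No state contains more than one complete item.

Answer: No reduce-reduce conflicts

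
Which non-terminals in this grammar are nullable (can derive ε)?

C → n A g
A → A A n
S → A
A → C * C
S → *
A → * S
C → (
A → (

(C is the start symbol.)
None

A non-terminal is nullable if it can derive ε (the empty string): either it has an ε-production, or it has a production whose right-hand side consists entirely of nullable non-terminals.

There are no ε-productions, so no non-terminal can derive ε.
No non-terminals are nullable.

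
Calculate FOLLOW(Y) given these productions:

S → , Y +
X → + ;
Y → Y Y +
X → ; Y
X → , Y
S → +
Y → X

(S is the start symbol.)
{ '+', ',', ';' }

In S → , Y +: Y is followed by '+', add FIRST('+') \ {ε} = { '+' }
In Y → Y Y +: Y is followed by Y '+', add FIRST(Y '+') \ {ε} = { '+', ',', ';' }
In Y → Y Y +: Y is followed by '+', add FIRST('+') \ {ε} = { '+' }
In X → ; Y: Y is at the end, add FOLLOW(X)
In X → , Y: Y is at the end, add FOLLOW(X)

The FOLLOW sets referred to above (computed the same way, to a fixed point):
  FOLLOW(X) = { '+', ',', ';' }

Taking the union: FOLLOW(Y) = { '+', ',', ';' }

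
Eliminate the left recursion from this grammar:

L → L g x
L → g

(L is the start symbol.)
L → g L'
L' → g x L'
L' → ε

L is directly left-recursive. The standard transformation for
  A → A α₁ | ... | A α_m | β₁ | ... | β_n
is
  A  → β₁ A' | ... | β_n A'
  A' → α₁ A' | ... | α_m A' | ε

L → g becomes L → g L'
L → L g x becomes L' → g x L'
Add L' → ε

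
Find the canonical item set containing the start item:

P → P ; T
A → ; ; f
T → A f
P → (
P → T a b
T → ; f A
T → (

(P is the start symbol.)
First, augment the grammar with P' → P
I₀ = CLOSURE({ [P' → . P] }):
  [P' → . P] has the dot before P: add [P → . P ; T], [P → . (], [P → . T a b]
  [P → . T a b] has the dot before T: add [T → . A f], [T → . ; f A], [T → . (]
  [T → . A f] has the dot before A: add [A → . ; ; f]
No further items can be added.

I₀ = { [A → . ; ; f], [P → . (], [P → . P ; T], [P → . T a b], [P' → . P], [T → . (], [T → . ; f A], [T → . A f] }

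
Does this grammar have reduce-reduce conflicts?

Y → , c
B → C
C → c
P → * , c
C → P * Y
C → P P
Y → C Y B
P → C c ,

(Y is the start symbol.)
A reduce-reduce conflict occurs when an LR(0) state has two complete items [A → α .] and [B → β .] — both call for a reduction, and with no lookahead the parser cannot choose between them.

Augment with Y' → Y and build the canonical LR(0) collection (I0 = CLOSURE({[Y' → . Y]}), then GOTO on every symbol after a dot until no new states appear). It has 22 states:
  I0: { [C → . P * Y], [C → . P P], [C → . c], [P → . * , c], [P → . C c ,], [Y → . , c], [Y → . C Y B], [Y' → . Y] }  — shift
  I1: { [P → * . , c] }  — shift
  I2: { [Y → , . c] }  — shift
  I3: { [C → . P * Y], [C → . P P], [C → . c], [P → . * , c], [P → . C c ,], [P → C . c ,], [Y → . , c], [Y → . C Y B], [Y → C . Y B] }  — shift
  I4: { [C → . P * Y], [C → . P P], [C → . c], [C → P . * Y], [C → P . P], [P → . * , c], [P → . C c ,] }  — shift
  I5: { [Y' → Y .] }  — accept
  I6: { [C → c .] }  — reduce
  I7: { [C → . P * Y], [C → . P P], [C → . c], [C → P * . Y], [P → * . , c], [P → . * , c], [P → . C c ,], [Y → . , c], [Y → . C Y B] }  — shift
  I8: { [P → C . c ,] }  — shift
  I9: { [C → . P * Y], [C → . P P], [C → . c], [C → P . * Y], [C → P . P], [C → P P .], [P → . * , c], [P → . C c ,] }  — shift, reduce
  I10: { [P → C c . ,] }  — shift
  I11: { [P → C c , .] }  — reduce
  I12: { [P → * , . c], [Y → , . c] }  — shift
  I13: { [C → P * Y .] }  — reduce
  I14: { [P → * , c .], [Y → , c .] }  — 2 reduces
  I15: { [B → . C], [C → . P * Y], [C → . P P], [C → . c], [P → . * , c], [P → . C c ,], [Y → C Y . B] }  — shift
  I16: { [C → c .], [P → C c . ,] }  — shift, reduce
  I17: { [Y → C Y B .] }  — reduce
  I18: { [B → C .], [P → C . c ,] }  — shift, reduce
  I19: { [Y → , c .] }  — reduce
  I20: { [P → * , . c] }  — shift
  I21: { [P → * , c .] }  — reduce

I14 contains complete items [P → * , c .], [Y → , c .] — reduce-reduce conflict.

Answer: Yes — I14: [P → * , c .] vs [Y → , c .]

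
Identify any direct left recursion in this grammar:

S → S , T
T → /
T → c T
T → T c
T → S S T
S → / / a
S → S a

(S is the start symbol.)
Direct left recursion occurs when N → N α for some non-terminal N (the right-hand side begins with the left-hand side itself).

S → S , T: LEFT RECURSIVE (starts with S)
T → /: starts with '/'
T → c T: starts with c
T → T c: LEFT RECURSIVE (starts with T)
T → S S T: starts with S
S → / / a: starts with '/'
S → S a: LEFT RECURSIVE (starts with S)

The grammar has direct left recursion on: S, T.

Answer: Yes, S, T are left-recursive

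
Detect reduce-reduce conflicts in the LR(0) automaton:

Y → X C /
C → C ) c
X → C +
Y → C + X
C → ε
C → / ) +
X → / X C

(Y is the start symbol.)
Yes — I12: [C → .] vs [X → C + .]

Augment with Y' → Y and build the canonical LR(0) collection (I0 = CLOSURE({[Y' → . Y]}), then GOTO on every symbol after a dot until no new states appear). It has 18 states:
  I0: { [C → . / ) +], [C → . C ) c], [C → .], [X → . / X C], [X → . C +], [Y → . C + X], [Y → . X C /], [Y' → . Y] }  — shift, reduce
  I1: { [C → . / ) +], [C → . C ) c], [C → .], [C → / . ) +], [X → . / X C], [X → . C +], [X → / . X C] }  — shift, reduce
  I2: { [C → C . ) c], [X → C . +], [Y → C . + X] }  — shift
  I3: { [C → . / ) +], [C → . C ) c], [C → .], [Y → X . C /] }  — shift, reduce
  I4: { [Y' → Y .] }  — accept
  I5: { [C → / . ) +] }  — shift
  I6: { [C → C . ) c], [Y → X C . /] }  — shift
  I7: { [C → C ) . c] }  — shift
  I8: { [Y → X C / .] }  — reduce
  I9: { [C → C ) c .] }  — reduce
  I10: { [C → / ) . +] }  — shift
  I11: { [C → / ) + .] }  — reduce
  I12: { [C → . / ) +], [C → . C ) c], [C → .], [X → . / X C], [X → . C +], [X → C + .], [Y → C + . X] }  — shift, 2 reduces
  I13: { [C → C . ) c], [X → C . +] }  — shift
  I14: { [Y → C + X .] }  — reduce
  I15: { [X → C + .] }  — reduce
  I16: { [C → . / ) +], [C → . C ) c], [C → .], [X → / X . C] }  — shift, reduce
  I17: { [C → C . ) c], [X → / X C .] }  — shift, reduce

I12 contains complete items [C → .], [X → C + .] — reduce-reduce conflict.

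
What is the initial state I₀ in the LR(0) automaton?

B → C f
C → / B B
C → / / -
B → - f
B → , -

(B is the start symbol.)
{ [B → . , -], [B → . - f], [B → . C f], [B' → . B], [C → . / / -], [C → . / B B] }

First, augment the grammar with B' → B
I₀ = CLOSURE({ [B' → . B] }):
  [B' → . B] has the dot before B: add [B → . C f], [B → . - f], [B → . , -]
  [B → . C f] has the dot before C: add [C → . / B B], [C → . / / -]
No further items can be added.

I₀ = { [B → . , -], [B → . - f], [B → . C f], [B' → . B], [C → . / / -], [C → . / B B] }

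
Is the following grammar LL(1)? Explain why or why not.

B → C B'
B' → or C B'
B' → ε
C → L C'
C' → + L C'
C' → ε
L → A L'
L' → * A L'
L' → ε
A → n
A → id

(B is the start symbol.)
A grammar is LL(1) if for each non-terminal N with multiple productions, the predict sets of those productions are pairwise disjoint, where PREDICT(N → α) = (FIRST(α) \ {ε}) ∪ (FOLLOW(N) if α ⇒* ε).

Relevant sets:
  FOLLOW(B') = { $ }
  FOLLOW(C') = { $, 'or' }
  FOLLOW(L') = { $, '+', 'or' }

For B':
  PREDICT(B' → or C B') = { 'or' }
  PREDICT(B' → ε) = { $ }
For C':
  PREDICT(C' → '+' L C') = { '+' }
  PREDICT(C' → ε) = { $, 'or' }
For L':
  PREDICT(L' → '*' A L') = { '*' }
  PREDICT(L' → ε) = { $, '+', 'or' }
For A:
  PREDICT(A → n) = { 'n' }
  PREDICT(A → id) = { 'id' }
B, C, L have a single production, so nothing to check there.

All predict sets are disjoint. The grammar IS LL(1).

Answer: Yes, the grammar is LL(1).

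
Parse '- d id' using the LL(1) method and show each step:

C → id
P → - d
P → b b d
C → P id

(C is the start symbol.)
Stack is shown with the top on the left.

Stack     Input     Action
--------------------------
C $       - d id $  output C → P id
P id $    - d id $  output P → - d
- d id $  - d id $  match '-'
d id $    d id $    match 'd'
id $      id $      match 'id'
$         $         accept

The string is accepted.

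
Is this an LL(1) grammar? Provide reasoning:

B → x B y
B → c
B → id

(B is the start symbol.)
Yes, the grammar is LL(1).

For B:
  PREDICT(B → x B y) = { 'x' }
  PREDICT(B → c) = { 'c' }
  PREDICT(B → id) = { 'id' }

All predict sets are disjoint. The grammar IS LL(1).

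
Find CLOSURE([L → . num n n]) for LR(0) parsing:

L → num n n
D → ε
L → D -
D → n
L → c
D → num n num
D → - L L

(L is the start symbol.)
{ [L → . num n n] }

To compute CLOSURE, for each item [A → α.Bβ] where B is a non-terminal, add [B → .γ] for all productions B → γ; repeat for the newly added items until nothing changes.

Start with: [L → . num n n]
The dot precedes the terminal num, so nothing is added.

CLOSURE = { [L → . num n n] }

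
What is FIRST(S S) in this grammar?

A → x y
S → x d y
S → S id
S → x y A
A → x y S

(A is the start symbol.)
{ 'x' }

FIRST sets of the non-terminals involved (from the grammar, by fixed-point iteration):
  FIRST(S) = { 'x' }

To compute FIRST(S S), process the symbols left to right:
Symbol S is a non-terminal. Add FIRST(S) \ {ε} = { 'x' }
S is not nullable (ε ∉ FIRST(S)), so stop here.
FIRST(S S) = { 'x' }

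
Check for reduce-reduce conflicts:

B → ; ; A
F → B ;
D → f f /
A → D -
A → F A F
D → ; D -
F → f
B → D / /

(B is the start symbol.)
Yes — I21: [A → D - .] vs [D → ; D - .]

A reduce-reduce conflict occurs when an LR(0) state has two complete items [A → α .] and [B → β .] — both call for a reduction, and with no lookahead the parser cannot choose between them.

Augment with B' → B and build the canonical LR(0) collection (I0 = CLOSURE({[B' → . B]}), then GOTO on every symbol after a dot until no new states appear). It has 23 states:
  I0: { [B → . ; ; A], [B → . D / /], [B' → . B], [D → . ; D -], [D → . f f /] }  — shift
  I1: { [B → ; . ; A], [D → . ; D -], [D → . f f /], [D → ; . D -] }  — shift
  I2: { [B' → B .] }  — accept
  I3: { [B → D . / /] }  — shift
  I4: { [D → f . f /] }  — shift
  I5: { [D → f f . /] }  — shift
  I6: { [D → f f / .] }  — reduce
  I7: { [B → D / . /] }  — shift
  I8: { [B → D / / .] }  — reduce
  I9: { [A → . D -], [A → . F A F], [B → . ; ; A], [B → . D / /], [B → ; ; . A], [D → . ; D -], [D → . f f /], [D → ; . D -], [F → . B ;], [F → . f] }  — shift
  I10: { [D → ; D . -] }  — shift
  I11: { [D → ; D - .] }  — reduce
  I12: { [B → ; ; A .] }  — reduce
  I13: { [F → B . ;] }  — shift
  I14: { [A → D . -], [B → D . / /], [D → ; D . -] }  — shift
  I15: { [A → . D -], [A → . F A F], [A → F . A F], [B → . ; ; A], [B → . D / /], [D → . ; D -], [D → . f f /], [F → . B ;], [F → . f] }  — shift
  I16: { [D → f . f /], [F → f .] }  — shift, reduce
  I17: { [A → F A . F], [B → . ; ; A], [B → . D / /], [D → . ; D -], [D → . f f /], [F → . B ;], [F → . f] }  — shift
  I18: { [A → D . -], [B → D . / /] }  — shift
  I19: { [A → D - .] }  — reduce
  I20: { [A → F A F .] }  — reduce
  I21: { [A → D - .], [D → ; D - .] }  — 2 reduces
  I22: { [F → B ; .] }  — reduce

I21 contains complete items [A → D - .], [D → ; D - .] — reduce-reduce conflict.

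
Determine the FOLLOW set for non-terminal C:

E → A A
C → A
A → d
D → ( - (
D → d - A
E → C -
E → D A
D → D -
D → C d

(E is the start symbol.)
{ '-', 'd' }

To compute FOLLOW(C), find every occurrence of C on a right-hand side N → α C β: add FIRST(β) \ {ε}, and if β is empty or nullable also add FOLLOW(N). Iterate to a fixed point.

In E → C -: C is followed by '-', add FIRST('-') \ {ε} = { '-' }
In D → C d: C is followed by d, add FIRST(d) \ {ε} = { 'd' }

Taking the union: FOLLOW(C) = { '-', 'd' }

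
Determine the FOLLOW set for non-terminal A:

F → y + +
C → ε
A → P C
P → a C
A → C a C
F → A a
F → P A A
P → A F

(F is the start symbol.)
In F → A a: A is followed by a, add FIRST(a) \ {ε} = { 'a' }
In F → P A A: A is followed by A, add FIRST(A) \ {ε} = { 'a' }
In F → P A A: A is at the end, add FOLLOW(F)
In P → A F: A is followed by F, add FIRST(F) \ {ε} = { 'a', 'y' }

The FOLLOW sets referred to above (computed the same way, to a fixed point):
  FOLLOW(F) = { $, 'a', 'y' }

Taking the union: FOLLOW(A) = { $, 'a', 'y' }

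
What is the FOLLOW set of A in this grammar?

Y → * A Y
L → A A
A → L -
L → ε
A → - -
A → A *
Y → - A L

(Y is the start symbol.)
To compute FOLLOW(A), find every occurrence of A on a right-hand side N → α A β: add FIRST(β) \ {ε}, and if β is empty or nullable also add FOLLOW(N). Iterate to a fixed point.

In Y → * A Y: A is followed by Y, add FIRST(Y) \ {ε} = { '*', '-' }
In L → A A: A is followed by A, add FIRST(A) \ {ε} = { '-' }
In L → A A: A is at the end, add FOLLOW(L)
In A → A *: A is followed by '*', add FIRST('*') \ {ε} = { '*' }
In Y → - A L: A is followed by L, add FIRST(L) \ {ε} = { '-' }
  L is nullable, so also add FOLLOW(Y)

The FOLLOW sets referred to above (computed the same way, to a fixed point):
  FOLLOW(L) = { $, '-' }
  FOLLOW(Y) = { $ }

Taking the union: FOLLOW(A) = { $, '*', '-' }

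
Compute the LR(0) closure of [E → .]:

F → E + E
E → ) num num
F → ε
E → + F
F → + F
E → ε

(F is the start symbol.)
To compute CLOSURE, for each item [A → α.Bβ] where B is a non-terminal, add [B → .γ] for all productions B → γ; repeat for the newly added items until nothing changes.

Start with: [E → .]
The dot is at the end, so nothing is added.

CLOSURE = { [E → .] }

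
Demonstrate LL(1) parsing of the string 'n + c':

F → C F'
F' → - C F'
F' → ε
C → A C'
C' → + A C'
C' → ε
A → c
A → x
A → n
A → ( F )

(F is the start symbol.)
LL(1) parsing maintains a stack (initially the start symbol over $) and the input. At each step: if the stack top is a terminal, match it against the current input token; if it is a non-terminal N, replace it with the RHS of M[N, lookahead] (the unique production whose predict set contains the lookahead).

Stack is shown with the top on the left.

Stack        Input    Action
----------------------------
F $          n + c $  output F → C F'
C F' $       n + c $  output C → A C'
A C' F' $    n + c $  output A → n
n C' F' $    n + c $  match 'n'
C' F' $      + c $    output C' → + A C'
+ A C' F' $  + c $    match '+'
A C' F' $    c $      output A → c
c C' F' $    c $      match 'c'
C' F' $      $        output C' → ε
F' $         $        output F' → ε
$            $        accept

The string is accepted.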